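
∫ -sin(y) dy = cos(y) + C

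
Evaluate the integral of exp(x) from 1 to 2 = -E + exp(2)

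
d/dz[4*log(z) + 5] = 4/z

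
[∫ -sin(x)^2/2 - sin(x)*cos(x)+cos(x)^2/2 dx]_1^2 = sqrt(2)*(sin(pi/4 + 4) - sin(pi/4 + 2))/4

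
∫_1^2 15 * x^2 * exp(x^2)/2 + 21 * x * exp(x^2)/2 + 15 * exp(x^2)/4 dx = -9*E + 51*exp(4)/4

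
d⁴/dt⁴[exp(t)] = exp(t)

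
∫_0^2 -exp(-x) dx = -1 + exp(-2)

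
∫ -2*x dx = -x^2 + C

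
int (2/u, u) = 2*log(u) + C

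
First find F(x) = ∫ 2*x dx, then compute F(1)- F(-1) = 0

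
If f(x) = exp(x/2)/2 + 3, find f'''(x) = exp(x/2)/16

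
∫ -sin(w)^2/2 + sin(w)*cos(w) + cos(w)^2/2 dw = -sqrt(2)*cos(2*w + pi/4)/4 + C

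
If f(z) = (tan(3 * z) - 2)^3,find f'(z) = 9*(tan(3*z) - 2)^2/cos(3*z)^2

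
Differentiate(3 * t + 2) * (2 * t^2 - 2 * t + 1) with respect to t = 18*t^2 - 4*t - 1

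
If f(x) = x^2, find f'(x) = 2*x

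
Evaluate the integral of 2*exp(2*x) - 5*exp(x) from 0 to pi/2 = -3*exp(pi/2) + 3 + (-1 + exp(pi/2))^2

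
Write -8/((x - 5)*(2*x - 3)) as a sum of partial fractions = 16/(7*(2*x - 3)) - 8/(7*(x - 5))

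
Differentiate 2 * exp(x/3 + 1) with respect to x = 2*exp(x/3 + 1)/3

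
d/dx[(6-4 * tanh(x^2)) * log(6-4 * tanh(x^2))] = -8*x*(log(3 - 2*tanh(x^2)) + log(2) + 1)/cosh(x^2)^2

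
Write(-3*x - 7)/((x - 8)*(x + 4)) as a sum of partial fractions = -5/(12*(x + 4)) - 31/(12*(x - 8))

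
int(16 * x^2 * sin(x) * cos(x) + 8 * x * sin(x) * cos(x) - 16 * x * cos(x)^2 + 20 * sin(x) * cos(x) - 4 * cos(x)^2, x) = (-8*x^2 - 4*x - 10)*cos(x)^2 + C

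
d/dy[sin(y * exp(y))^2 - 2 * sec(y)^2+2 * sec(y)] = y*exp(y)*sin(2*y*exp(y)) + exp(y)*sin(2*y*exp(y)) - 4*tan(y)*sec(y)^2 + 2*tan(y)*sec(y)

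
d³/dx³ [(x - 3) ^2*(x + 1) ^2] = 24*x - 24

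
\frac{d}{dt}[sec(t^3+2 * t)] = 3*t^2*tan(t^3 + 2*t)*sec(t^3 + 2*t) + 2*tan(t^3 + 2*t)*sec(t^3 + 2*t)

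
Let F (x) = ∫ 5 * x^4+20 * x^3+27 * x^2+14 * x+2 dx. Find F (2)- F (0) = 216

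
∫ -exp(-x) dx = exp(-x) + C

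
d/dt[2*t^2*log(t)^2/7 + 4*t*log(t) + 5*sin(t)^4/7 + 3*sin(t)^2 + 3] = 4*t*log(t)^2/7 + 4*t*log(t)/7 + 4*log(t) + 26*sin(2*t)/7 - 5*sin(4*t)/14 + 4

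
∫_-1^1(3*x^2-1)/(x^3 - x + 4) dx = 0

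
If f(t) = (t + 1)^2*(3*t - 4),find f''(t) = 18*t + 4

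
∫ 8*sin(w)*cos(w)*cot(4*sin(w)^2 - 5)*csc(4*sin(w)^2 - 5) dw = -csc(4*sin(w)^2 - 5) + C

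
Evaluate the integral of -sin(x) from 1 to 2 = -cos(1) + cos(2)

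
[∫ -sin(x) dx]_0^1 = -1 + cos(1)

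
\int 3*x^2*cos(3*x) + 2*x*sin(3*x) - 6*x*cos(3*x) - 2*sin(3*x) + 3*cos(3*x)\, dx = (x - 1)^2*sin(3*x) + C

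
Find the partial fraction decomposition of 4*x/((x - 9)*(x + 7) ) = 7/(4*(x + 7)) + 9/(4*(x - 9))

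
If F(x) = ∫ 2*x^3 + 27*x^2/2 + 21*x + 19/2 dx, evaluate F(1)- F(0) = 25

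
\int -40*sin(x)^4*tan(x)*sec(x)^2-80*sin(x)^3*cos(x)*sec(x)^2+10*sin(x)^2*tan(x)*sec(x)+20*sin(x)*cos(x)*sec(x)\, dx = 10*(-2*sin(x)^2*sec(x) + 1)*sin(x)^2*sec(x) + C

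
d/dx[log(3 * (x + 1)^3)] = 3/(x + 1)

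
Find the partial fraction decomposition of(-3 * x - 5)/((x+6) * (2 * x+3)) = -1/(9*(2*x + 3)) - 13/(9*(x + 6))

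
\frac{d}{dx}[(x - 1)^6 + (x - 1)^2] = 6*x^5 - 30*x^4 + 60*x^3 - 60*x^2 + 32*x - 8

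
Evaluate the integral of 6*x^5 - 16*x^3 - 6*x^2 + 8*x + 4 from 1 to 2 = 5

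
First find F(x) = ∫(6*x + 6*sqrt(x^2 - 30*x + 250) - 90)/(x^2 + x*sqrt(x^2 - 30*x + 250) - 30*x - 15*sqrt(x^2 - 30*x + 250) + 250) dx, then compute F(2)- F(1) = 6*log(-13/5 + sqrt(194)/5) - 6*log(-14/5 + sqrt(221)/5)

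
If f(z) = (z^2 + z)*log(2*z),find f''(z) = (2*z*log(z) + 2*z*log(2) + 3*z + 1)/z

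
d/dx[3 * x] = 3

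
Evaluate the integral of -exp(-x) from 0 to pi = -1 + exp(-pi)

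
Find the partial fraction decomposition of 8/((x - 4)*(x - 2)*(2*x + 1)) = 32/(45*(2*x + 1)) - 4/(5*(x - 2)) + 4/(9*(x - 4))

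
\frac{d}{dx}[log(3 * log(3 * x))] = 1/(x*log(x) + x*log(3))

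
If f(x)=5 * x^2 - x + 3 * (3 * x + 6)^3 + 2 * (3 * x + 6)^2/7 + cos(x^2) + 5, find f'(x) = 243*x^2 - 2*x*sin(x^2) + 6910*x/7 + 6869/7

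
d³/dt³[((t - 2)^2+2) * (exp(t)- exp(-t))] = (t^2*exp(2*t) + t^2 + 2*t*exp(2*t) - 10*t + 24)*exp(-t)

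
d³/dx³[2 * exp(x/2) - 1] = exp(x/2)/4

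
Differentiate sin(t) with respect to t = cos(t)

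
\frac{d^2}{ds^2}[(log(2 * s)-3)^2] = (-2*log(s) - 2*log(2) + 8)/s^2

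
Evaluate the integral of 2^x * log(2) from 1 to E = -2 + 2^E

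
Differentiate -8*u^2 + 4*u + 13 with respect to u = 4 - 16*u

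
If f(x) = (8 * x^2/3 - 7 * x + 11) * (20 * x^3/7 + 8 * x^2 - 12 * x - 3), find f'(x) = 800*x^4/21 + 16*x^3/3 - 1188*x^2/7 + 328*x - 111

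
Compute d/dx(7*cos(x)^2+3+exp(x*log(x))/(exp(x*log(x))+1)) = (-7*exp(2*x*log(x))*sin(2*x) + exp(x*log(x))*log(x) - 14*exp(x*log(x))*sin(2*x) + exp(x*log(x)) - 7*sin(2*x))/(exp(2*x*log(x)) + 2*exp(x*log(x)) + 1)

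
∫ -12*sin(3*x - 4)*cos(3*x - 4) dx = cos(6*x - 8) + C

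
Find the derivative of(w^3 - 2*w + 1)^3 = 9*w^8 - 42*w^6 + 18*w^5 + 60*w^4 - 48*w^3 - 15*w^2 + 24*w - 6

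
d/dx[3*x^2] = 6*x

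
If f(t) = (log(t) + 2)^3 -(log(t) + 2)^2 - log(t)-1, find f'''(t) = (6*log(t)^2 + 2*log(t) - 10)/t^3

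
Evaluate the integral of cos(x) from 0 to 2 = sin(2)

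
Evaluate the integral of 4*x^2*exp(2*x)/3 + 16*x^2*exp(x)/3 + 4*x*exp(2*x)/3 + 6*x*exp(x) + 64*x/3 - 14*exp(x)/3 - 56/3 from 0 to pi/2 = -pi*exp(pi/2) - 4*pi - 8/3 + 2*(-2 + 2*pi + pi*exp(pi/2)/2)^2/3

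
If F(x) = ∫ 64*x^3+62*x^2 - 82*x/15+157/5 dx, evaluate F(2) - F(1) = 6118/15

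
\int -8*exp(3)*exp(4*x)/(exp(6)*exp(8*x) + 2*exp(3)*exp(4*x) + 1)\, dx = 2*(-3*exp(4*x + 3) - 2)/(exp(4*x + 3) + 1) + C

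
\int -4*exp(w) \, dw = -4*exp(w) + C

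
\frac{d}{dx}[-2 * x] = -2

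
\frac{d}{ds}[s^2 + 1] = 2*s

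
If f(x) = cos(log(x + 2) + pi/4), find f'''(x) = sqrt(2)*(-2*sin(log(x + 2)) + cos(log(x + 2)))/(x^3 + 6*x^2 + 12*x + 8)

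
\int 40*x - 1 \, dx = 20*x^2 - x + C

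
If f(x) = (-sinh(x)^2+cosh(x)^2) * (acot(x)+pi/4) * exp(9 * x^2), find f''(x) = (648*x^6*acot(x) + 162*pi*x^6 + 1332*x^4*acot(x) + 333*pi*x^4 - 72*x^3 + 720*x^2*acot(x) + 180*pi*x^2 - 68*x + 36*acot(x) + 9*pi)*exp(9*x^2)/(2*x^4 + 4*x^2 + 2)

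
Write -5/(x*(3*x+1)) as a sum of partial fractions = 15/(3*x + 1) - 5/x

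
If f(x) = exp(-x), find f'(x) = -exp(-x)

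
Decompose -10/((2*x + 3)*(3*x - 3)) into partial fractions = 4/(3*(2*x + 3)) - 2/(3*(x - 1))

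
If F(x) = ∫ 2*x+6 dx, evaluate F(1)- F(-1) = 12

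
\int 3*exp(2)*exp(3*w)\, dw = exp(3*w + 2) + C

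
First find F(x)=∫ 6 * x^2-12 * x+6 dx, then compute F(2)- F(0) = 4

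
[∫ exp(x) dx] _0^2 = -1 + exp(2)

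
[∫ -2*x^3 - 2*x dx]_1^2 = -21/2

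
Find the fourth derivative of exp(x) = exp(x)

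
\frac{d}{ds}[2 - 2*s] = -2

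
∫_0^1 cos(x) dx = sin(1)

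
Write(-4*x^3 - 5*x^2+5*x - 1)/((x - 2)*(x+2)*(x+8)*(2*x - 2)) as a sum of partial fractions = -1687/(1080*(x + 8)) + 1/(144*(x + 2)) + 5/(54*(x - 1)) - 43/(80*(x - 2))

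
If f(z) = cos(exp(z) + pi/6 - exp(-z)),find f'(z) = -(exp(2*z) + 1)*exp(-z)*sin(exp(z) + pi/6 - exp(-z))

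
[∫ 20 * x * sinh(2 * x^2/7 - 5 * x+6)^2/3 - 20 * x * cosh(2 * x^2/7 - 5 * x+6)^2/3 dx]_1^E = 10/3 - 10*exp(2)/3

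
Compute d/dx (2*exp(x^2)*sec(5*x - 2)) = 4*x*exp(x^2)*sec(5*x - 2) + 10*exp(x^2)*tan(5*x - 2)*sec(5*x - 2)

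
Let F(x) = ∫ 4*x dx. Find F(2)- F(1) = 6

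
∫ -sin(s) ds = cos(s) + C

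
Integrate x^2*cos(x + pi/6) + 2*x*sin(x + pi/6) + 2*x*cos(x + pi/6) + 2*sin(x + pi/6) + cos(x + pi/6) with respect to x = (x + 1)^2*sin(x + pi/6) + C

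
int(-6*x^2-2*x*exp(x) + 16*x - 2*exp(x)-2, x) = 2*x*(-x^2 + 4*x - exp(x) - 1) + C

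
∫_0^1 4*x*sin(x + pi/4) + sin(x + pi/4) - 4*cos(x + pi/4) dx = sqrt(2)/2 - 5*cos(pi/4 + 1)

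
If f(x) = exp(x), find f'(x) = exp(x)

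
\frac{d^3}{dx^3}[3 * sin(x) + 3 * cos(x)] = 3*sin(x) - 3*cos(x)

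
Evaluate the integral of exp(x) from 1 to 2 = -E + exp(2)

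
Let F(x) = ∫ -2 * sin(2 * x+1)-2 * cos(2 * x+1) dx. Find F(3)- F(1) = -sin(7) + sin(3) + cos(7) - cos(3)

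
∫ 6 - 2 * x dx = -x^2 + 6*x + C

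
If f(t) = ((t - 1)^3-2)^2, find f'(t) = 6*t^5 - 30*t^4 + 60*t^3 - 72*t^2 + 54*t - 18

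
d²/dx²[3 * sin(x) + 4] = -3*sin(x)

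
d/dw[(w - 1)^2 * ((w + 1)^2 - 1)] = 4*w^3 - 6*w + 2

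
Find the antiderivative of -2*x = -x^2 + C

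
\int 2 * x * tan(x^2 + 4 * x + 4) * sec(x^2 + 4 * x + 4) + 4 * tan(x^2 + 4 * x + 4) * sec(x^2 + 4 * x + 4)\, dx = sec((x + 2)^2) + C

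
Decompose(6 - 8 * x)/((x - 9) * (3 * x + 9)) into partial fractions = -5/(6*(x + 3)) - 11/(6*(x - 9))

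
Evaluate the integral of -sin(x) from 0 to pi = -2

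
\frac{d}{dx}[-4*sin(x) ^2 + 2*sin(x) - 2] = -4*sin(2*x) + 2*cos(x)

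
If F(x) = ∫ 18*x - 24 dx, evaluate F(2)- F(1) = 3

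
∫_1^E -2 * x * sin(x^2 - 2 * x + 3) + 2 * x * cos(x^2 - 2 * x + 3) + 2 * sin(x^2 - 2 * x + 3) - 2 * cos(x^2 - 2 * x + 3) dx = sin(2 + (-1 + E)^2) - sin(2) + cos(2 + (-1 + E)^2) - cos(2)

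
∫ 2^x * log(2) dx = 2^x + C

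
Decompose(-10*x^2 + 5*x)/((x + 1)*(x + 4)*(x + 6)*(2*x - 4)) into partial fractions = 39/(16*(x + 6)) - 5/(2*(x + 4)) + 1/(6*(x + 1)) - 5/(48*(x - 2))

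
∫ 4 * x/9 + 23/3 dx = 2*x^2/9 + 23*x/3 + C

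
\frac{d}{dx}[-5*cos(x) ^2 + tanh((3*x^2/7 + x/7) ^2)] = 36*x^3/(49*cosh(x^2*(9*x^2 + 6*x + 1)/49)^2) + 18*x^2/(49*cosh(x^2*(9*x^2 + 6*x + 1)/49)^2) + 2*x/(49*cosh(x^2*(9*x^2 + 6*x + 1)/49)^2) + 5*sin(2*x)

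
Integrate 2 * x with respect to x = x^2 + C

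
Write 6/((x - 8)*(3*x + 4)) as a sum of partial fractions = -9/(14*(3*x + 4)) + 3/(14*(x - 8))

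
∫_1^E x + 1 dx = -2 + (1 + E)^2/2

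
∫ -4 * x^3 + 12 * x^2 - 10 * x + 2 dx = -x^4 + 4*x^3 - 5*x^2 + 2*x + C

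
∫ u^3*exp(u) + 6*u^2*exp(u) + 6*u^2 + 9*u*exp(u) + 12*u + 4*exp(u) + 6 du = (u + 1)^3*(exp(u) + 2) + C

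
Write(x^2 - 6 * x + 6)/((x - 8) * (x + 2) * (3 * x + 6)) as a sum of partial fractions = 13/(50*(x + 2)) - 11/(15*(x + 2)^2) + 11/(150*(x - 8))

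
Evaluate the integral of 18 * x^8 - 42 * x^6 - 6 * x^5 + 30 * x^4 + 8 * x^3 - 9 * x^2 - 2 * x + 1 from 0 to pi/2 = -(-pi/2 + pi^3/8)^2 - pi^3/8 + pi/2 + 2*(-pi/2 + pi^3/8)^3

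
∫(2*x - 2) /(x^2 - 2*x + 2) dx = log(3*(x - 1)^2 + 3) + C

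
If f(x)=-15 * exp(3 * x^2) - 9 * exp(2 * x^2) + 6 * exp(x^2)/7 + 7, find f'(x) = -90*x*exp(3*x^2) - 36*x*exp(2*x^2) + 12*x*exp(x^2)/7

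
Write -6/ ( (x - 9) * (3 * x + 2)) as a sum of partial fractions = 18/(29*(3*x + 2)) - 6/(29*(x - 9))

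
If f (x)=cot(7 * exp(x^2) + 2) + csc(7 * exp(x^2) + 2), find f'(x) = -14*x*exp(x^2)*cot(7*exp(x^2) + 2)^2 - 14*x*exp(x^2)*cot(7*exp(x^2) + 2)*csc(7*exp(x^2) + 2) - 14*x*exp(x^2)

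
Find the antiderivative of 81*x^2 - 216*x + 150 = 27*x^3 - 108*x^2 + 150*x + C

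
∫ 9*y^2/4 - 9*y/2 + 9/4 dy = 3*y^3/4 - 9*y^2/4 + 9*y/4 + C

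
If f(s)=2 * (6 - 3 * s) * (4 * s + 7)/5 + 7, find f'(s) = 6/5 - 48*s/5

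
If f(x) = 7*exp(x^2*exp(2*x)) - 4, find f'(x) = 14*x^2*exp(x^2*exp(2*x) + 2*x) + 14*x*exp(x^2*exp(2*x) + 2*x)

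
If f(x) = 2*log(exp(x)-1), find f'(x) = 2*exp(x)/(exp(x) - 1)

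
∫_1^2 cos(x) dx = -sin(1) + sin(2)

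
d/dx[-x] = -1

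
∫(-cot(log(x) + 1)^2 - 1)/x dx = cot(log(x) + 1) + C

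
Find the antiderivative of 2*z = z^2 + C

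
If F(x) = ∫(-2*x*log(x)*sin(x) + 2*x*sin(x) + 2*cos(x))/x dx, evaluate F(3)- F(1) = (-2 + 2*log(3))*cos(3) + 2*cos(1)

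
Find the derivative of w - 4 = 1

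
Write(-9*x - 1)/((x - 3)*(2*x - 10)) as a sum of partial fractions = 7/(x - 3) - 23/(2*(x - 5))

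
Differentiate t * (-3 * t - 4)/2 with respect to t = -3*t - 2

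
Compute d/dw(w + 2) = 1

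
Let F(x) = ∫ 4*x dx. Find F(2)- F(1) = 6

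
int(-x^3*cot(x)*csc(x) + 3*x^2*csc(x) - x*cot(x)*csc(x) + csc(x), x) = x*(x^2 + 1)*csc(x) + C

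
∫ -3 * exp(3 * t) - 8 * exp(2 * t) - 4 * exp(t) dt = -(exp(t) + 1)^3 - (exp(t) + 1)^2 + exp(t) + C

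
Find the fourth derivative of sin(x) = sin(x)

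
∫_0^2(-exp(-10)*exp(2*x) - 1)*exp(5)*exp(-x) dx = -exp(5) - exp(-3) + exp(-5) + exp(3)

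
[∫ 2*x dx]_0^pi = pi^2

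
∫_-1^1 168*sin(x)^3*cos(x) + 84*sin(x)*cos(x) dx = 0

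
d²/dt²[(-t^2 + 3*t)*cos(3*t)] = 9*t^2*cos(3*t) + 12*t*sin(3*t) - 27*t*cos(3*t) - 18*sin(3*t) - 2*cos(3*t)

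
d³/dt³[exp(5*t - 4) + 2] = 125*exp(5*t - 4)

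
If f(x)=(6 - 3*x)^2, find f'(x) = 18*x - 36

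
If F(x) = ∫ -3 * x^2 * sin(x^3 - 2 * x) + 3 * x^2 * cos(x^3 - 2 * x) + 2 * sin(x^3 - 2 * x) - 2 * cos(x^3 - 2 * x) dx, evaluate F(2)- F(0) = -1 + sin(4) + cos(4)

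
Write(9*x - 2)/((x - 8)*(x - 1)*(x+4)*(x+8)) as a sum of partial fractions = 37/(288*(x + 8)) - 19/(120*(x + 4)) - 1/(45*(x - 1)) + 5/(96*(x - 8))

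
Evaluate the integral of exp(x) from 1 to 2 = -E + exp(2)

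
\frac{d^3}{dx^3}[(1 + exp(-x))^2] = (-2*exp(x) - 8)*exp(-2*x)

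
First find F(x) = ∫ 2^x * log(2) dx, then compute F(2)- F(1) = 2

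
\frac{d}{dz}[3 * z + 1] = 3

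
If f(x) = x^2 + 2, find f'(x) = 2*x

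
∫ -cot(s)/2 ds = log(csc(s))/2 + C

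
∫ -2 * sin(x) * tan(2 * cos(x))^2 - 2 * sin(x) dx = tan(2*cos(x)) + C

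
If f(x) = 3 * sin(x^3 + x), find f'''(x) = -81*x^6*cos(x^3 + x) - 81*x^4*cos(x^3 + x) - 162*x^3*sin(x^3 + x) - 27*x^2*cos(x^3 + x) - 54*x*sin(x^3 + x) + 15*cos(x^3 + x)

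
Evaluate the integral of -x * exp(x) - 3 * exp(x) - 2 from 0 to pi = (2 + exp(pi))*(-pi - 2) + 6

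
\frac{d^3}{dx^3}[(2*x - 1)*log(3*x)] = (-2*x - 2)/x^3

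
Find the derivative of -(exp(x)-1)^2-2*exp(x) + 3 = -2*exp(2*x)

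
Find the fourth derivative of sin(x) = sin(x)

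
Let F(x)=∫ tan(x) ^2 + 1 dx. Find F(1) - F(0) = tan(1)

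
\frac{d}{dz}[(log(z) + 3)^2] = (2*log(z) + 6)/z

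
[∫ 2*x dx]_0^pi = pi^2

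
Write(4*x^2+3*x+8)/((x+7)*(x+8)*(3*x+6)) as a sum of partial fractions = 40/(3*(x + 8)) - 61/(5*(x + 7)) + 1/(5*(x + 2))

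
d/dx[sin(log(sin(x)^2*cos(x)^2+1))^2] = (cos(2*(2*x - log((-(1 - cos(2*x))^2 - 2*cos(2*x) + 6)/4))) - cos(2*(2*x + log((-(1 - cos(2*x))^2 - 2*cos(2*x) + 6)/4))))/(4*((1 - cos(4*x))/8 + 1))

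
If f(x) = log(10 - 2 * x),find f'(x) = 1/(x - 5)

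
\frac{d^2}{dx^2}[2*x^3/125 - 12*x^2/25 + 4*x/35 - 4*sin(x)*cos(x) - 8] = 12*x/125 + 8*sin(2*x) - 24/25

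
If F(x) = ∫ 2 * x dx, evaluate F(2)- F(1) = 3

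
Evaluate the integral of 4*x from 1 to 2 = 6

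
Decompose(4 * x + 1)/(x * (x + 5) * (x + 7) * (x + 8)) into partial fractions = 31/(24*(x + 8)) - 27/(14*(x + 7)) + 19/(30*(x + 5)) + 1/(280*x)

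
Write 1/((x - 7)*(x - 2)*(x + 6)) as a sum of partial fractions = 1/(104*(x + 6)) - 1/(40*(x - 2)) + 1/(65*(x - 7))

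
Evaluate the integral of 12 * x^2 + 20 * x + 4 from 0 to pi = (-4*pi - 2)*(-pi^2 - 2*pi)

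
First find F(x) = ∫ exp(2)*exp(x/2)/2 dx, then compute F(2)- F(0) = -exp(2) + exp(3)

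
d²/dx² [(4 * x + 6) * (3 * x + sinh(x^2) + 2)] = 16*x^3*sinh(x^2) + 24*x^2*sinh(x^2) + 24*x*cosh(x^2) + 12*cosh(x^2) + 24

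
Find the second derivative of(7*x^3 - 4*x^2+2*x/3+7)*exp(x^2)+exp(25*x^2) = 28*x^5*exp(x^2) - 16*x^4*exp(x^2) + 302*x^3*exp(x^2)/3 + 2500*x^2*exp(25*x^2) - 12*x^2*exp(x^2) + 46*x*exp(x^2) + 50*exp(25*x^2) + 6*exp(x^2)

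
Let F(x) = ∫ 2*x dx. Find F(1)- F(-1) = 0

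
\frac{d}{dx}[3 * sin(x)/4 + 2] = 3*cos(x)/4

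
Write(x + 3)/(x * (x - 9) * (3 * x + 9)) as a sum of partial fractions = 1/(27*(x - 9)) - 1/(27*x)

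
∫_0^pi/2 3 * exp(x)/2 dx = -3/2 + 3*exp(pi/2)/2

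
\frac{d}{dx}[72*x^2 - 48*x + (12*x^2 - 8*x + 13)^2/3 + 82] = 192*x^3 - 192*x^2 + 1184*x/3 - 352/3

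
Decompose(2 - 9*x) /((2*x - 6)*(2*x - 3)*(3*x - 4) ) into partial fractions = -9/(3*x - 4) + 23/(3*(2*x - 3)) - 5/(6*(x - 3))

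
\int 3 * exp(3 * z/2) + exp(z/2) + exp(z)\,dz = 2*exp(3*z/2) + 2*exp(z/2) + exp(z) + C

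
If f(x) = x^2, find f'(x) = 2*x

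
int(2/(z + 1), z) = 2*log(z + 1) + C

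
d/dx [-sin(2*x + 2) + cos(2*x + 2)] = -2*sin(2*x + 2) - 2*cos(2*x + 2)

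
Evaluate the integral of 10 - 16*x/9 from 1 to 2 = 22/3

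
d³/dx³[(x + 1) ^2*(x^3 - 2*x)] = 60*x^2 + 48*x - 6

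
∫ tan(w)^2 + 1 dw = tan(w) + C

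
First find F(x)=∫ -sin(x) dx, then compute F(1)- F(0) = -1 + cos(1)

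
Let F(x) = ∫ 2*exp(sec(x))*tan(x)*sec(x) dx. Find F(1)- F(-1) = 0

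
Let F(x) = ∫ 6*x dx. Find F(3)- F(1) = 24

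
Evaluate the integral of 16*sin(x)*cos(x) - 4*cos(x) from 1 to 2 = -4*sin(2) + 4*cos(2) - 4*cos(4) + 4*sin(1)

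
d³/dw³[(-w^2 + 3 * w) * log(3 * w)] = (-2*w - 3)/w^2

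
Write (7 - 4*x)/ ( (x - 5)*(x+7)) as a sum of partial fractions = -35/(12*(x + 7)) - 13/(12*(x - 5))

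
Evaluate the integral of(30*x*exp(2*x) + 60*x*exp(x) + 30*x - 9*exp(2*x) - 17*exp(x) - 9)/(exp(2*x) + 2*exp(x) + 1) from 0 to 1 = E/(1 + E) + 11/2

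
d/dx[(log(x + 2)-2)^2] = (2*log(x + 2) - 4)/(x + 2)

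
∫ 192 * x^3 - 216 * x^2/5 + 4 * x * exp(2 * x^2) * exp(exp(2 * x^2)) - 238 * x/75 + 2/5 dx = 48*x^4 - 72*x^3/5 - 119*x^2/75 + 2*x/5 + exp(exp(2*x^2)) + C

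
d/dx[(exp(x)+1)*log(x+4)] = (x*exp(x)*log(x + 4) + 4*exp(x)*log(x + 4) + exp(x) + 1)/(x + 4)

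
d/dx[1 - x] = -1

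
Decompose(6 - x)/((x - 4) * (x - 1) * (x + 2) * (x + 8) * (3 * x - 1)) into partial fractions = 459/(3850*(3*x - 1)) + 7/(8100*(x + 8)) - 2/(189*(x + 2)) - 5/(162*(x - 1)) + 1/(1188*(x - 4))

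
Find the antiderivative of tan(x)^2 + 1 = tan(x) + C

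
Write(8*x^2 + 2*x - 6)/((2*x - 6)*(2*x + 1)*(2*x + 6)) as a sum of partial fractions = 1/(7*(2*x + 1)) + 1/(2*(x + 3)) + 3/(7*(x - 3))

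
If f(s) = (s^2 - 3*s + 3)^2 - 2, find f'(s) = 4*s^3 - 18*s^2 + 30*s - 18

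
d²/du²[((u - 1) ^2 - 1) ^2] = 12*u^2 - 24*u + 8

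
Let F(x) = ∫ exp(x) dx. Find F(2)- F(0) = -1 + exp(2)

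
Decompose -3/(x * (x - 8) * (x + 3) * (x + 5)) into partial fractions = 3/(130*(x + 5)) - 1/(22*(x + 3)) - 3/(1144*(x - 8)) + 1/(40*x)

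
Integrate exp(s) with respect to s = exp(s) + C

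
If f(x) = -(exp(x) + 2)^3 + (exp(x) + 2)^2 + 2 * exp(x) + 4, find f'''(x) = -27*exp(3*x) - 40*exp(2*x) - 6*exp(x)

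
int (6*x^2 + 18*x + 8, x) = 2*x^3 + 9*x^2 + 8*x + C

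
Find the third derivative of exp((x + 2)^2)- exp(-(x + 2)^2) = (8*x^3*exp(2*x^2 + 8*x + 8) + 8*x^3 + 48*x^2*exp(2*x^2 + 8*x + 8) + 48*x^2 + 108*x*exp(2*x^2 + 8*x + 8) + 84*x + 88*exp(2*x^2 + 8*x + 8) + 40)*exp(-x^2 - 4*x - 4)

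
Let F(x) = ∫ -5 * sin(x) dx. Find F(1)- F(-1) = 0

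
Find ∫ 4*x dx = 2*x^2 + C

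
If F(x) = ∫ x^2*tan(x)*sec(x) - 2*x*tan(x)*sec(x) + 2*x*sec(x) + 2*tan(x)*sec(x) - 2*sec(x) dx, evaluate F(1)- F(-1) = -4*sec(1)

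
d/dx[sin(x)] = cos(x)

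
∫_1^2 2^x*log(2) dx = 2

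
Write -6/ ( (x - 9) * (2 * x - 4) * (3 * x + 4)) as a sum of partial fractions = -27/(310*(3*x + 4)) + 3/(70*(x - 2)) - 3/(217*(x - 9))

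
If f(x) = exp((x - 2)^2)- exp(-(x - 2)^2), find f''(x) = (4*x^2*exp(2*x^2 - 8*x + 8) - 4*x^2 - 16*x*exp(2*x^2 - 8*x + 8) + 16*x + 18*exp(2*x^2 - 8*x + 8) - 14)*exp(-x^2 + 4*x - 4)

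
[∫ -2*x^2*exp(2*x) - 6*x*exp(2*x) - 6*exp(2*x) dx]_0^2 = 2 - 10*exp(4)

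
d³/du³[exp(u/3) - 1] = exp(u/3)/27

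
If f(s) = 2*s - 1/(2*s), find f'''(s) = 3/s^4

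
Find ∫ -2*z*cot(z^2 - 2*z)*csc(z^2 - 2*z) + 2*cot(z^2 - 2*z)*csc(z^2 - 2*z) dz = csc(z*(z - 2)) + C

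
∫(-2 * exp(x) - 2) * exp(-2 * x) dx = (exp(x) + 1)^2*exp(-2*x) + C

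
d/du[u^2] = 2*u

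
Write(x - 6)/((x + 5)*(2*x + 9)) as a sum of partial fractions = -21/(2*x + 9) + 11/(x + 5)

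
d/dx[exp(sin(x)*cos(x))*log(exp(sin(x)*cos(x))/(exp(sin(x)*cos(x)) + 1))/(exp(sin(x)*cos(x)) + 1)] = (-log(exp(sin(2*x)/2) + 1)*cos(2*x) + sin(4*x)/4 + cos(2*x))*exp(sin(2*x)/2)/(exp(sin(2*x)/2) + 1)^2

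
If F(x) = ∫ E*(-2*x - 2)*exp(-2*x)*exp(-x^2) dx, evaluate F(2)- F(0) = -E + exp(-7)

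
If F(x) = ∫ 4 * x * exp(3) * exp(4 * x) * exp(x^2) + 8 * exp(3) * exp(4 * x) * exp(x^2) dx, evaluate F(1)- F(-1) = -2 + 2*exp(8)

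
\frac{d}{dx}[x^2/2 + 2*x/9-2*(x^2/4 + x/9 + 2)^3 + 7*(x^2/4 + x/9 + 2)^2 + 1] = -3*x^5/16 - 5*x^4/24 - 143*x^3/108 - 409*x^2/486 + 233*x/81 + 2/3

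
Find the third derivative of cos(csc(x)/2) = (-4*sin(1/(2*sin(x))) - 6*cos(1/(2*sin(x)))/sin(x) + 25*sin(1/(2*sin(x)))/sin(x)^2 + 12*cos(1/(2*sin(x)))/sin(x)^3 - sin(1/(2*sin(x)))/sin(x)^4)*cos(x)/(8*sin(x)^2)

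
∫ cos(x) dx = sin(x) + C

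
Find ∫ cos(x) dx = sin(x) + C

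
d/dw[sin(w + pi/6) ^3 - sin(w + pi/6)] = 3*sin(w + pi/6)^2*cos(w + pi/6) - cos(w + pi/6)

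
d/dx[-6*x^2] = -12*x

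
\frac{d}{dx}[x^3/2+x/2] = 3*x^2/2 + 1/2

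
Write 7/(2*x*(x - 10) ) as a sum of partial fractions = 7/(20*(x - 10)) - 7/(20*x)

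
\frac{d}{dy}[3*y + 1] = 3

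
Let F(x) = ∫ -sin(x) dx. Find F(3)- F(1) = cos(3) - cos(1)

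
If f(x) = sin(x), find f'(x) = cos(x)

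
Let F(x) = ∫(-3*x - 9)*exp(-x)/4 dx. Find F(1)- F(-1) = -9*E/4 + 15*exp(-1)/4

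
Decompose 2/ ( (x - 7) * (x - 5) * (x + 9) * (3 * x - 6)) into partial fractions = -1/(3696*(x + 9)) + 2/(495*(x - 2)) - 1/(126*(x - 5)) + 1/(240*(x - 7))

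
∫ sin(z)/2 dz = -cos(z)/2 + C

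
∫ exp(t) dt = exp(t) + C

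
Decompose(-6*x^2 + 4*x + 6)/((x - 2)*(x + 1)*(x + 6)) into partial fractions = -117/(20*(x + 6)) + 4/(15*(x + 1)) - 5/(12*(x - 2))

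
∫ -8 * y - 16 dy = -4*y^2 - 16*y + C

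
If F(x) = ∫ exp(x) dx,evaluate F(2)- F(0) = -1 + exp(2)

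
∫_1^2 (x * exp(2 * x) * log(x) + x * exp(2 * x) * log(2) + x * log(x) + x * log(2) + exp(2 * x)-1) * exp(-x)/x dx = -(E - exp(-1))*log(2) + (-exp(-2) + exp(2))*log(4)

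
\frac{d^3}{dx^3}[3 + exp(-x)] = -exp(-x)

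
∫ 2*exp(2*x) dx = exp(2*x) + C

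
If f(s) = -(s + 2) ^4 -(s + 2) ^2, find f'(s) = -4*s^3 - 24*s^2 - 50*s - 36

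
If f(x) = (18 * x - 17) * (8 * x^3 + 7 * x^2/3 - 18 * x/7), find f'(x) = 576*x^3 - 282*x^2 - 3610*x/21 + 306/7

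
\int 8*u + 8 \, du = 4*u^2 + 8*u + C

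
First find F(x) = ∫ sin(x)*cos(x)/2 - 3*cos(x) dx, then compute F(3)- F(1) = -(-3 + sin(1)/2)^2 + (-3 + sin(3)/2)^2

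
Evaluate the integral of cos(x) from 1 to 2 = -sin(1) + sin(2)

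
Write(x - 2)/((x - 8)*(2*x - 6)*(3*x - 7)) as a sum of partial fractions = 3/(68*(3*x - 7)) - 1/(20*(x - 3)) + 3/(85*(x - 8))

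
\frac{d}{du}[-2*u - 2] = -2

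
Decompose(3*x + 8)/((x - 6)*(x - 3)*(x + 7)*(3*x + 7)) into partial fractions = 27/(5600*(3*x + 7)) + 1/(140*(x + 7)) - 17/(480*(x - 3)) + 2/(75*(x - 6))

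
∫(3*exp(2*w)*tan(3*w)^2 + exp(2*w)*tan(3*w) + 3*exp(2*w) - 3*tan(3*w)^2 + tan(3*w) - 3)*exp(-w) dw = 2*tan(3*w)*sinh(w) + C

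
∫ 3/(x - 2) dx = log(3*(x - 2)^3) + C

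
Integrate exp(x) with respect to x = exp(x) + C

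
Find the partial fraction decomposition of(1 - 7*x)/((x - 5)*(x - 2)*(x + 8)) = 57/(130*(x + 8)) + 13/(30*(x - 2)) - 34/(39*(x - 5))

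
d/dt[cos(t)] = -sin(t)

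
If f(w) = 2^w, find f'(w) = 2^w*log(2)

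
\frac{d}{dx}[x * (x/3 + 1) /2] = x/3 + 1/2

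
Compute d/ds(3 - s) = -1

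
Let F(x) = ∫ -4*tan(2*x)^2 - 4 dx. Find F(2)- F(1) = 2*tan(2) - 2*tan(4)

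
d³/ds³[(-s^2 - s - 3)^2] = 24*s + 12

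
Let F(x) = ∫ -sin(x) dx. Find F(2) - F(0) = -1 + cos(2)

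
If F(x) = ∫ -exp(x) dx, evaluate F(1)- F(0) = 1 - E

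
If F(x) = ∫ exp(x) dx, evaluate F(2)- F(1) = -E + exp(2)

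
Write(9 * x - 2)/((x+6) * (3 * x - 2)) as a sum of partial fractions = 3/(5*(3*x - 2)) + 14/(5*(x + 6))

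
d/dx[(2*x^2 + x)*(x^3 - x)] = 10*x^4 + 4*x^3 - 6*x^2 - 2*x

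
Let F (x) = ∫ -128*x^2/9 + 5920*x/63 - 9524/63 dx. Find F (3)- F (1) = -9400/189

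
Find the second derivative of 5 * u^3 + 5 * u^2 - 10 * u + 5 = 30*u + 10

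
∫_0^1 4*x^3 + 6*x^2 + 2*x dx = 4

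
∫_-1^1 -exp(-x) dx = -E + exp(-1)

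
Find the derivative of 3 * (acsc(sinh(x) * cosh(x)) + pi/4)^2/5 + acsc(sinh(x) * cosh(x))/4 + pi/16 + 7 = -(24*acsc(sinh(2*x)/2) + 5 + 6*pi)*cosh(2*x)/(20*sqrt(1 - 8/(cosh(4*x) - 1))*sinh(x)^2*cosh(x)^2)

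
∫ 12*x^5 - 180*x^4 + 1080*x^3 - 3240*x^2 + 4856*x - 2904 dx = 2*x^6 - 36*x^5 + 270*x^4 - 1080*x^3 + 2428*x^2 - 2904*x + C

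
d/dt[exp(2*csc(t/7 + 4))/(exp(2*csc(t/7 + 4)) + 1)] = -2*exp(2*csc(t/7 + 4))*cot(t/7 + 4)*csc(t/7 + 4)/(7*(exp(2/sin(t/7 + 4)) + 1)^2)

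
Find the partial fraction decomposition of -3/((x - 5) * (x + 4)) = 1/(3*(x + 4)) - 1/(3*(x - 5))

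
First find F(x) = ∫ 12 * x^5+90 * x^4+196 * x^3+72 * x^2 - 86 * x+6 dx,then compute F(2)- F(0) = 1520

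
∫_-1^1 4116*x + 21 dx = 42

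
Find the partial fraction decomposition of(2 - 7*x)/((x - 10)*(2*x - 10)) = 33/(10*(x - 5)) - 34/(5*(x - 10))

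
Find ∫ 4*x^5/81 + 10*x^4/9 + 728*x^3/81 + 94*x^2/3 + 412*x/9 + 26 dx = 2*x^6/243 + 2*x^5/9 + 182*x^4/81 + 94*x^3/9 + 206*x^2/9 + 26*x + C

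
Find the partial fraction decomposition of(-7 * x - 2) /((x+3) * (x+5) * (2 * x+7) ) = -30/(2*x + 7) + 11/(2*(x + 5)) + 19/(2*(x + 3))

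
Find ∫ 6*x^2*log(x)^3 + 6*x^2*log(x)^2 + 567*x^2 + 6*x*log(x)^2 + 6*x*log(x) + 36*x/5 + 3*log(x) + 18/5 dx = x*(10*x^2*log(x)^3 + 945*x^2 + 15*x*log(x)^2 + 18*x + 15*log(x) + 3)/5 + C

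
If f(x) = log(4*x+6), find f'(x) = 2/(2*x + 3)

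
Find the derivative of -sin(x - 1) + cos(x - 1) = -sin(x - 1) - cos(x - 1)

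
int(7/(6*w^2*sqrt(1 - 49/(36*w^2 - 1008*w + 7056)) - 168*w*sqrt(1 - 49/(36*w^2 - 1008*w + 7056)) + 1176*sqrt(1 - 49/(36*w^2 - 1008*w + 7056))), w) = -acsc(6*w/7 - 12) + C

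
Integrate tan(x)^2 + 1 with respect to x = tan(x) + C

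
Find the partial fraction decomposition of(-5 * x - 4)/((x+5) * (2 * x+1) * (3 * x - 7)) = -141/(374*(3*x - 7)) + 2/(51*(2*x + 1)) + 7/(66*(x + 5))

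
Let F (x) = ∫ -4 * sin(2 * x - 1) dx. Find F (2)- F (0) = 2*cos(3) - 2*cos(1)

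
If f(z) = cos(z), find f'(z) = -sin(z)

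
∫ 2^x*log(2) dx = 2^x + C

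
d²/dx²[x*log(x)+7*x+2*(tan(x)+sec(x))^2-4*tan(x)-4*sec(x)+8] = (12*x*tan(x)^4 + 24*x*tan(x)^3*sec(x) - 8*x*tan(x)^3 + 12*x*tan(x)^2*sec(x)^2 - 8*x*tan(x)^2*sec(x) + 16*x*tan(x)^2 + 20*x*tan(x)*sec(x) - 8*x*tan(x) + 4*x*sec(x)^2 - 4*x*sec(x) + 4*x + 1)/x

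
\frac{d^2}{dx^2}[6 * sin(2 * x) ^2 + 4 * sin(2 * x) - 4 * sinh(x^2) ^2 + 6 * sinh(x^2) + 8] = 24*x^2*sinh(x^2) - 32*x^2*cosh(2*x^2) - 48*sin(2*x)^2 - 16*sin(2*x) + 48*cos(2*x)^2 - 8*sinh(2*x^2) + 12*cosh(x^2)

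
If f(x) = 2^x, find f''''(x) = 2^x*log(2)^4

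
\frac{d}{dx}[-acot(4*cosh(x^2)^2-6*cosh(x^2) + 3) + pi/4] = 2*x*(4*cosh(x^2) - 3)*sinh(x^2)/(-36*cosh(x^2) + 19*cosh(2*x^2) - 6*cosh(3*x^2) + cosh(4*x^2) + 23)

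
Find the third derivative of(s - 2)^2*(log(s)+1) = (2*s^2 + 4*s + 8)/s^3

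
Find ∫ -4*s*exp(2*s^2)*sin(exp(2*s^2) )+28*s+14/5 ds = 14*s^2 + 14*s/5 + cos(exp(2*s^2)) + C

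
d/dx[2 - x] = -1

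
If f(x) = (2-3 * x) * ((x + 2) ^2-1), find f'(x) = -9*x^2 - 20*x - 1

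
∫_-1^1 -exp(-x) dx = -E + exp(-1)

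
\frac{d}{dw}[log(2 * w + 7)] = 2/(2*w + 7)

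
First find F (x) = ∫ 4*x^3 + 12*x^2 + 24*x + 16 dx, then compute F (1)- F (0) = 33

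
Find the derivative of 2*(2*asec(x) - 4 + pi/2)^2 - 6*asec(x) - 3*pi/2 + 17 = (16*asec(x) - 38 + 4*pi)/(x^2*sqrt(1 - 1/x^2))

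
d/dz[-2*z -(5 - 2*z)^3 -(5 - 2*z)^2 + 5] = 24*z^2 - 128*z + 168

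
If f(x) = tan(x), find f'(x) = cos(x)^(-2)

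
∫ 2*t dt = t^2 + C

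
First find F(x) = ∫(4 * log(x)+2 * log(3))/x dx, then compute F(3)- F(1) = 4*log(3)^2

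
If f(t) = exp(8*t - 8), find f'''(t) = 512*exp(8*t - 8)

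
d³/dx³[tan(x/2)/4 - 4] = 3*tan(x/2)^4/16 + tan(x/2)^2/4 + 1/16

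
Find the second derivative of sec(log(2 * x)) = (2*tan(log(x) + log(2))^2*sec(log(x) + log(2)) - tan(log(x) + log(2))*sec(log(x) + log(2)) + sec(log(x) + log(2)))/x^2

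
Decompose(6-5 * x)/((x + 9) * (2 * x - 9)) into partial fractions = -11/(9*(2*x - 9)) - 17/(9*(x + 9))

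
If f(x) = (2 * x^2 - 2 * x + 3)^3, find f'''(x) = 960*x^3 - 1440*x^2 + 1440*x - 480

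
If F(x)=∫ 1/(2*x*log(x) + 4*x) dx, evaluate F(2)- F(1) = -log(2)/2 + log(log(2) + 2)/2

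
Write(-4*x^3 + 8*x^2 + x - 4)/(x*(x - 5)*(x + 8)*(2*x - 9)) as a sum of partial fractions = 1616/(225*(2*x - 9)) - 49/(50*(x + 8)) - 23/(5*(x - 5)) - 1/(90*x)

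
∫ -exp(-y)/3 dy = exp(-y)/3 + C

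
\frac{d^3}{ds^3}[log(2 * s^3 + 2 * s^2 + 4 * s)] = (6*s^6 + 12*s^5 + 16*s^3 + 36*s^2 + 24*s + 16)/(s^9 + 3*s^8 + 9*s^7 + 13*s^6 + 18*s^5 + 12*s^4 + 8*s^3)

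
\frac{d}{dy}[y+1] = 1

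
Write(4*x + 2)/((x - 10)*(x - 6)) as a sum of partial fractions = -13/(2*(x - 6)) + 21/(2*(x - 10))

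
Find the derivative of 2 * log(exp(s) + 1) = 2*exp(s)/(exp(s) + 1)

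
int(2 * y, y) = y^2 + C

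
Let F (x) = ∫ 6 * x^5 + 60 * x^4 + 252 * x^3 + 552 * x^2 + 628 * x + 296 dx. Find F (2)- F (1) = 3906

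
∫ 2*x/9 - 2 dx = x^2/9 - 2*x + C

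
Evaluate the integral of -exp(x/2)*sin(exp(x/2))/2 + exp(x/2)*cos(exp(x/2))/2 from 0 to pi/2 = sqrt(2)*(-sin(pi/4 + 1) + sin(pi/4 + exp(pi/4)))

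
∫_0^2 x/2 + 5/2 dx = 6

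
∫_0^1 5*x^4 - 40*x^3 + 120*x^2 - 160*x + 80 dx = 31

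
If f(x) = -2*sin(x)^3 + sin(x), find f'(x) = -cos(x)/2 + 3*cos(3*x)/2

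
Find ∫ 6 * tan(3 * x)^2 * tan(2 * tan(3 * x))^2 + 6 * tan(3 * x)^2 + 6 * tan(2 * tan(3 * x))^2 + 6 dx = tan(2*tan(3*x)) + C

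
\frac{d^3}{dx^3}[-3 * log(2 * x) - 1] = -6/x^3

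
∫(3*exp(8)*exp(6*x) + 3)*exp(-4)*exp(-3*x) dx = 2*sinh(3*x + 4) + C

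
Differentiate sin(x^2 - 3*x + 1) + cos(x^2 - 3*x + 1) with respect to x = sqrt(2)*(2*x - 3)*cos(x^2 - 3*x + pi/4 + 1)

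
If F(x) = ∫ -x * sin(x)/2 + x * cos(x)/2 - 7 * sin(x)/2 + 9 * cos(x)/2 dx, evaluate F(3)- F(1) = sqrt(2)*(-9*sin(pi/4 + 1) + 11*sin(pi/4 + 3))/2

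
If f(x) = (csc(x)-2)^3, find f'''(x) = 3*(4 - 16/sin(x) - 15/sin(x)^2 + 48/sin(x)^3 - 20/sin(x)^4)*cos(x)/sin(x)^2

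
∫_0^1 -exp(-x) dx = -1 + exp(-1)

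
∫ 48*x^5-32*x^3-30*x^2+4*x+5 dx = 8*x^6 - 8*x^4 - 10*x^3 + 2*x^2 + 5*x + C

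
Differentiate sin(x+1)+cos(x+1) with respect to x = -sin(x + 1) + cos(x + 1)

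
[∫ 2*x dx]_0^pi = pi^2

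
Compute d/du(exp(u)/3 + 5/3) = exp(u)/3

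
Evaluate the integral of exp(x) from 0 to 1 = -1 + E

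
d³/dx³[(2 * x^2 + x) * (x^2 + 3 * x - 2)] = 48*x + 42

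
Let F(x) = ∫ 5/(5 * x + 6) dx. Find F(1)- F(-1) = log(11)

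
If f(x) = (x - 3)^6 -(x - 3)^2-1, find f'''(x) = 120*x^3 - 1080*x^2 + 3240*x - 3240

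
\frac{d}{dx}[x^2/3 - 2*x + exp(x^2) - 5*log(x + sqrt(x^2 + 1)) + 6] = (6*x^3*exp(x^2) + 2*x^3 + 6*x^2*sqrt(x^2 + 1)*exp(x^2) + 2*x^2*sqrt(x^2 + 1) - 6*x^2 - 6*x*sqrt(x^2 + 1) + 6*x*exp(x^2) - 13*x - 15*sqrt(x^2 + 1) - 6)/(3*x^2 + 3*x*sqrt(x^2 + 1) + 3)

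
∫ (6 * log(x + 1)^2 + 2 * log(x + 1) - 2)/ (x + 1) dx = (2*log(x + 1)^2 + log(x + 1) - 2)*log(x + 1) + C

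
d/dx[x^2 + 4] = 2*x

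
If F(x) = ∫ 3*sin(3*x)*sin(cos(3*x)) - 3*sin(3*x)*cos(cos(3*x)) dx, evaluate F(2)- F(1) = sqrt(2)*(-sin(cos(3) + pi/4) + sin(pi/4 + cos(6)))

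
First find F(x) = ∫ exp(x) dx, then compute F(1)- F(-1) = E - exp(-1)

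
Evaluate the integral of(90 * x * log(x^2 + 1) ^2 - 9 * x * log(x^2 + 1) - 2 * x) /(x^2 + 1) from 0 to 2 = -9*log(5)^2/4 - log(5) + 15*log(5)^3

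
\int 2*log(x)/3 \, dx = 2*x*(log(x) - 1)/3 + C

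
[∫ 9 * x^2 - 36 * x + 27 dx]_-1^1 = 60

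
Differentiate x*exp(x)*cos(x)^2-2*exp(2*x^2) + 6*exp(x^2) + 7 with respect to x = -x*exp(x)*sin(2*x) + x*exp(x)*cos(x)^2 - 8*x*exp(2*x^2) + 12*x*exp(x^2) + exp(x)*cos(x)^2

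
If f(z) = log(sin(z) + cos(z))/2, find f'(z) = 1/(2*tan(z + pi/4))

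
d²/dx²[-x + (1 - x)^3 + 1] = 6 - 6*x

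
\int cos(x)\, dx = sin(x) + C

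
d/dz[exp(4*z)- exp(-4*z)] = (4*exp(8*z) + 4)*exp(-4*z)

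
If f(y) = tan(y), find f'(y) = cos(y)^(-2)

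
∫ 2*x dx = x^2 + C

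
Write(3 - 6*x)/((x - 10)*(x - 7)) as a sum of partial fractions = 13/(x - 7) - 19/(x - 10)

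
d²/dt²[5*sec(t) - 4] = -5/cos(t) + 10/cos(t)^3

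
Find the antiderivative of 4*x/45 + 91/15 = 2*x^2/45 + 91*x/15 + C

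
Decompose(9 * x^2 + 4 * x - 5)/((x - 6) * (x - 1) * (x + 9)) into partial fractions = 344/(75*(x + 9)) - 4/(25*(x - 1)) + 343/(75*(x - 6))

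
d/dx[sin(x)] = cos(x)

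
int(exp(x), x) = exp(x) + C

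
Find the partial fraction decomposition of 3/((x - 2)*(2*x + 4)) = -3/(8*(x + 2)) + 3/(8*(x - 2))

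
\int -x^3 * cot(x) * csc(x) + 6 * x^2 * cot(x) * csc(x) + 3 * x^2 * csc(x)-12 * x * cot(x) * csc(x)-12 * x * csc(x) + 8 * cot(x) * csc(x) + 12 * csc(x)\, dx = (x - 2)^3*csc(x) + C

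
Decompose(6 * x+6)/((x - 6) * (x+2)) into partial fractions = 3/(4*(x + 2)) + 21/(4*(x - 6))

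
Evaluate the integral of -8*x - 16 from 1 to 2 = -28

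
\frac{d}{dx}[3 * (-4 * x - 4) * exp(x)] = -12*x*exp(x) - 24*exp(x)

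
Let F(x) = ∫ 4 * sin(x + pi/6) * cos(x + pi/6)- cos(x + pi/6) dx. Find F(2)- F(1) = cos(pi/3 + 2) - sin(pi/6 + 2) - cos(pi/3 + 4) + sin(pi/6 + 1)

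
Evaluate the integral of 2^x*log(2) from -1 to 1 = 3/2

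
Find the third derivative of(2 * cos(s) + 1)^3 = 6*(-36*sin(s)^2 + 16*cos(s) + 29)*sin(s)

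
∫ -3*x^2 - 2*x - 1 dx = -x^3 - x^2 - x + C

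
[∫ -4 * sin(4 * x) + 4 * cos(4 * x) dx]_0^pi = 0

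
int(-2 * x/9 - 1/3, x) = -x^2/9 - x/3 + C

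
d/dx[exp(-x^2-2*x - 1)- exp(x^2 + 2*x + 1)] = (-2*x*exp(2*x^2 + 4*x + 2) - 2*x - 2*exp(2*x^2 + 4*x + 2) - 2)*exp(-x^2 - 2*x - 1)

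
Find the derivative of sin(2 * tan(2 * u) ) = 4*cos(2*tan(2*u))/cos(2*u)^2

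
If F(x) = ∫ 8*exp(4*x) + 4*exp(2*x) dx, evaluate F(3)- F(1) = -2*exp(4) - 2*exp(2) + 2*exp(6) + 2*exp(12)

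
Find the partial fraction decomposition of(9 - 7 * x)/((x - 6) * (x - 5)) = 26/(x - 5) - 33/(x - 6)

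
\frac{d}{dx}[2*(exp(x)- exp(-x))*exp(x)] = 4*exp(2*x)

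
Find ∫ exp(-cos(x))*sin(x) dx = exp(-cos(x)) + C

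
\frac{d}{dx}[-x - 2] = -1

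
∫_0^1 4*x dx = 2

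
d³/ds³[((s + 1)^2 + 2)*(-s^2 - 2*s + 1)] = -24*s - 24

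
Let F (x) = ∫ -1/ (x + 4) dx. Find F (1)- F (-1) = -log(5) + log(3)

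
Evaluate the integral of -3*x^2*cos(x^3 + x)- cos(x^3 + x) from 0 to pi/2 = -cos(pi^3/8)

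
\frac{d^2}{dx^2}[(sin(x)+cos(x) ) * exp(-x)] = (2*sin(x) - 2*cos(x))*exp(-x)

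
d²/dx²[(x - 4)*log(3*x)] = (x + 4)/x^2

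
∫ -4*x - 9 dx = -2*x^2 - 9*x + C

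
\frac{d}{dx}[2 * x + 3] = 2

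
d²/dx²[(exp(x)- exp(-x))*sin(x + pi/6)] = 2*(exp(2*x) + 1)*exp(-x)*cos(x + pi/6)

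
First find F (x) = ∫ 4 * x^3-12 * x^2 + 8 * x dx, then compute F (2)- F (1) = -1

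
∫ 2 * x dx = x^2 + C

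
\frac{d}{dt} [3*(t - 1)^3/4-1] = 9*t^2/4 - 9*t/2 + 9/4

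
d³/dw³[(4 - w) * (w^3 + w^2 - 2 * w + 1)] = 18 - 24*w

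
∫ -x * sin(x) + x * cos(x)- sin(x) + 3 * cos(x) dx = sqrt(2)*(x + 2)*sin(x + pi/4) + C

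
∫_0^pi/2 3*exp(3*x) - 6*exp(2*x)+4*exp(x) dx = -1 + exp(pi/2) + (-1 + exp(pi/2))^3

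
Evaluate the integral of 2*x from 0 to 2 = 4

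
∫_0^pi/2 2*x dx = pi^2/4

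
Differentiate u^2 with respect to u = 2*u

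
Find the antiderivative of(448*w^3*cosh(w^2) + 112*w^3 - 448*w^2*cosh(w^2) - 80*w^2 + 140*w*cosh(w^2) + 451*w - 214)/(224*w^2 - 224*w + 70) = w^2/4 + w/7 + log(16*w^2 - 16*w + 5) + sinh(w^2) + C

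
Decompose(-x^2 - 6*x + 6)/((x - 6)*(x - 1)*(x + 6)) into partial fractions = 1/(14*(x + 6)) + 1/(35*(x - 1)) - 11/(10*(x - 6))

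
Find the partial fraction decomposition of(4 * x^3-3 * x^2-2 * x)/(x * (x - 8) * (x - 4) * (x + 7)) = 43/(33*(x + 7)) - 25/(22*(x - 4)) + 23/(6*(x - 8))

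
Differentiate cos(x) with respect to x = -sin(x)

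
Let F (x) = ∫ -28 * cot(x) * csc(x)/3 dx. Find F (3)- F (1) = -28*csc(1)/3 + 28*csc(3)/3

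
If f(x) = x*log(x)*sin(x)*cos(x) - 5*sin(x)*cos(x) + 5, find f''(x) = (-2*x^2*log(x)*sin(2*x) + 2*x*log(x)*cos(2*x) + 10*x*sin(2*x) + 2*x*cos(2*x) + sin(2*x)/2)/x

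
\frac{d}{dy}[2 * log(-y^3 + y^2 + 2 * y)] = (6*y^2 - 4*y - 4)/(y^3 - y^2 - 2*y)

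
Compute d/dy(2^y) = 2^y*log(2)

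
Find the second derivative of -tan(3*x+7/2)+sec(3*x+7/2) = -18*tan(3*x + 7/2)^3 + 18*tan(3*x + 7/2)^2*sec(3*x + 7/2) - 18*tan(3*x + 7/2) + 9*sec(3*x + 7/2)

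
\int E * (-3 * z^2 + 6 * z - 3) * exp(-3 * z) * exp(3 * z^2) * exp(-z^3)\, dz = exp(-(z - 1)^3) + C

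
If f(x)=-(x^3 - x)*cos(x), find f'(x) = x^3*sin(x) - 3*x^2*cos(x) - x*sin(x) + cos(x)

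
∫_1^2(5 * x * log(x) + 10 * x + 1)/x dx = 5 + 11*log(2)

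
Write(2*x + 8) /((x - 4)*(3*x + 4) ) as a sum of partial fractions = -1/(3*x + 4) + 1/(x - 4)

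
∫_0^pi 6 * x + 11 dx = 20 + (-4 + 3*pi)*(pi + 5)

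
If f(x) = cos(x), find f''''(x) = cos(x)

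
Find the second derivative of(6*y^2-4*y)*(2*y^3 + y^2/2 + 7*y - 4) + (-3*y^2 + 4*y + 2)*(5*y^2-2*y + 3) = 240*y^3 - 240*y^2 + 396*y - 118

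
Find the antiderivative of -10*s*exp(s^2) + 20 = 20*s - 5*exp(s^2) + C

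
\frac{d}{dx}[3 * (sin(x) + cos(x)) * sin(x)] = 3*sqrt(2)*sin(2*x + pi/4)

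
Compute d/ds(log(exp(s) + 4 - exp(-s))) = (exp(2*s) + 1)/(exp(2*s) + 4*exp(s) - 1)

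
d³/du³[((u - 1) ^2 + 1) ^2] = 24*u - 24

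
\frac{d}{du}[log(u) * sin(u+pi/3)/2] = (u*log(u)*cos(u + pi/3) + sin(u + pi/3))/(2*u)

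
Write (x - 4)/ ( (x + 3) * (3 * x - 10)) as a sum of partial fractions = -2/(19*(3*x - 10)) + 7/(19*(x + 3))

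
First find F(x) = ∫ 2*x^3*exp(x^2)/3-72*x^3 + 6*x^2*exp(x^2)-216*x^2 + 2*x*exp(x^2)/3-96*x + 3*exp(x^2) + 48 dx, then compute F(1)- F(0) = -90 + 10*E/3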